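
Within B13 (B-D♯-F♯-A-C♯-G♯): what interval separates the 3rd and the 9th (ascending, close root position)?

The 3rd is D♯ and the 9th is C♯.
7 letter names make it a seventh; at 10 semitones (a half step narrower than major) the quality is minor.

minor 7th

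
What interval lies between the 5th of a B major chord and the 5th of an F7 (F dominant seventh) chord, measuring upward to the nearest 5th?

B major has F# as its 5th, and F7 (F dominant seventh) has C as its 5th.
F# up to C is 6 semitones, a half step narrower than a perfect fifth, so the interval is diminished.

diminished fifth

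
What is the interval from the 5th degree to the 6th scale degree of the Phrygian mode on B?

minor second

Spelling the Phrygian mode on B: B C D E F♯ G A.
5th degree = F♯; degree 6 = G.
F♯ up to G is 1 semitone, a half step narrower than a major second, so the interval is minor.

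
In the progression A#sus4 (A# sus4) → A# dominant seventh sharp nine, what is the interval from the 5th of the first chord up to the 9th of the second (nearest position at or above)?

augmented fifth

A#sus4 (A# sus4) has E# as its 5th, and A# dominant seventh sharp nine has B## as its 9th.
5 letter names make it a fifth; at 8 semitones (a half step wider than perfect) the quality is augmented.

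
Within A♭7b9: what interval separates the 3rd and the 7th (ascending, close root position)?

Spelling the chord: A♭–C–E♭–G♭–B𝄫.
3rd = C; 7th = G♭.
5 letter names make it a fifth; at 6 semitones (a half step narrower than perfect) the quality is diminished.
This 3–7 tritone is the characteristic tension at the heart of the dominant sound.

diminished fifth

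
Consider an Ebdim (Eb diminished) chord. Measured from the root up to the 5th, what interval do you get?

Spelling the chord: Eb–Gb–Bbb.
The root is Eb and the 5th is Bbb.
From Eb to Bbb: 6 semitones over a fifth = diminished.

d5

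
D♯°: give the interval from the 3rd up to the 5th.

minor 3rd

The chord tones of D♯ diminished are D♯, F♯, A.
So we need the interval from F♯ up to A.
F♯ up to A is 3 semitones, a half step narrower than a major third, so the interval is minor.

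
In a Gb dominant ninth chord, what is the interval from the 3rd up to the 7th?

d5

Gb9 is spelled Gb, Bb, Db, Fb, Ab.
That puts Bb below Fb.
From Bb to Fb: 6 semitones over a fifth = diminished.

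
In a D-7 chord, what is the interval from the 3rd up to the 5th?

Spelling the chord: D-F-A-C.
3rd = F; 5th = A.
From F to A is 4 semitones, exactly the major third.

major third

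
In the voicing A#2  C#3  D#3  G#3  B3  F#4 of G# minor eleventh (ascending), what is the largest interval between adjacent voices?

Adjacent intervals: A#2→C#3 = minor third; C#3→D#3 = major second; D#3→G#3 = perfect fourth; G#3→B3 = minor third; B3→F#4 = perfect fifth.
The largest is B3 to F#4, a perfect fifth (7 semitones).

perfect fifth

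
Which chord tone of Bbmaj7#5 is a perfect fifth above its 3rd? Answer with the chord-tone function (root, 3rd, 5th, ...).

The chord tones of Bbmaj7#5 are Bb-D-F#-A.
The 3rd is D. A perfect fifth above D is A.
A is the chord's 7th.

7th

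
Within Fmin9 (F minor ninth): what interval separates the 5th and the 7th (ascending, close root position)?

minor third

Spelling the chord: F–A♭–C–E♭–G.
The 5th is C and the 7th is E♭.
3 letter names make it a third; at 3 semitones (a half step narrower than major) the quality is minor.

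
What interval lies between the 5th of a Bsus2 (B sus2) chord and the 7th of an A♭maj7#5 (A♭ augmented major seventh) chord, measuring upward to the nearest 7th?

minor second

The 5th of Bsus2 (B sus2) is F♯; the 7th of A♭maj7#5 (A♭ augmented major seventh) is G.
2 letter names make it a second; at 1 semitone (a half step narrower than major) the quality is minor.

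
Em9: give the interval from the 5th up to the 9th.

perfect fifth

Emin9: E, G, B, D, F#.
That puts B below F#.
Counting 5 letters and 7 half steps from B gives a perfect fifth.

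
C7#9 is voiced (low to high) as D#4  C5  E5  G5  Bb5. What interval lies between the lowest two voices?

Those voices are D#4 and C5.
7 letter names make it a seventh; at 9 semitones (a whole step narrower than major) the quality is diminished.

diminished seventh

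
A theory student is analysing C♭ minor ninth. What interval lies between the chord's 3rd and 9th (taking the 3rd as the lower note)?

C♭m9: C♭-E𝄫-G♭-B𝄫-D♭.
The 3rd is E𝄫 and the 9th is D♭.
From E𝄫 to D♭ is 11 semitones, exactly the major seventh.

M7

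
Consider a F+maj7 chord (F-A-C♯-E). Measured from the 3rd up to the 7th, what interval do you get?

The 3rd is A and the 7th is E.
From A to E is 7 semitones, exactly the perfect fifth.

perfect fifth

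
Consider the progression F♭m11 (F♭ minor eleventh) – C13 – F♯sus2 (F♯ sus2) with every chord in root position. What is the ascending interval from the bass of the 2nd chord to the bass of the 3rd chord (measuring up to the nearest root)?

augmented 4th

The roots are C and F♯.
4 letter names make it a fourth; at 6 semitones (a half step wider than perfect) the quality is augmented.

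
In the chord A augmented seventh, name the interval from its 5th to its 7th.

diminished 3rd

A augmented seventh: A-C♯-E♯-G.
So we need the interval from E♯ up to G.
3 letter names make it a third; at 2 semitones (a whole step narrower than major) the quality is diminished.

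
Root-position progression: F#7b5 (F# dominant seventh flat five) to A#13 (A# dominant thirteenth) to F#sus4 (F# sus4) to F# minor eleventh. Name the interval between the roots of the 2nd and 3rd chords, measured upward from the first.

The roots are A# and F#.
From A# to F#: 8 semitones over a sixth = minor.

minor sixth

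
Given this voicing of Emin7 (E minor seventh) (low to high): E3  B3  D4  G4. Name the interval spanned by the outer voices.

minor tenth

The outer voices are E3 and G4.
10 letter names make it a tenth; at 15 semitones (a half step narrower than major) the quality is minor.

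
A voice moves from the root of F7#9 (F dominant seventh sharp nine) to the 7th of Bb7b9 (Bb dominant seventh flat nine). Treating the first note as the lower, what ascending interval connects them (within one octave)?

minor third

F7#9 (F dominant seventh sharp nine) has F as its root, and Bb7b9 (Bb dominant seventh flat nine) has Ab as its 7th.
From F to Ab: 3 semitones over a third = minor.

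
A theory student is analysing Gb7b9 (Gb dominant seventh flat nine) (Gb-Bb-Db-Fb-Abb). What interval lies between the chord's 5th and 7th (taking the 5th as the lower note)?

The 5th is Db and the 7th is Fb.
3 letter names make it a third; at 3 semitones (a half step narrower than major) the quality is minor.

minor third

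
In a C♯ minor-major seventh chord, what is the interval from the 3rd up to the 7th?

augmented fifth

Spelling the chord: C♯, E, G♯, B♯.
The 3rd is E and the 7th is B♯.
E up to B♯ is 8 semitones, a half step wider than a perfect fifth, so the interval is augmented.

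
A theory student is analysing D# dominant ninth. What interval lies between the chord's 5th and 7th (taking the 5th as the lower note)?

minor third

Spelling the chord: D# F## A# C# E#.
That puts A# below C#.
From A# to C#: 3 semitones over a third = minor.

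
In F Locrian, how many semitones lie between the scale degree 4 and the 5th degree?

The scale is F Gb Ab Bb Cb Db Eb.
Bb up to Cb is a minor second — 1 semitone.

1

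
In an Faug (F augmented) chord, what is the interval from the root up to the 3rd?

F augmented is spelled F A C♯.
So we need the interval from F up to A.
Counting 3 letters and 4 half steps from F gives a major third.

M3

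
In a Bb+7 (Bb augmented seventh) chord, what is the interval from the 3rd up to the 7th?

Bb7#5: Bb D F# Ab.
That puts D below Ab.
5 letter names make it a fifth; at 6 semitones (a half step narrower than perfect) the quality is diminished.

diminished fifth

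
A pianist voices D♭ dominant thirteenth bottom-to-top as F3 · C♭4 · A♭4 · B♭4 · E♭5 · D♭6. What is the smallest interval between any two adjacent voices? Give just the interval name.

major 2nd

Adjacent intervals: F3→C♭4 = diminished fifth; C♭4→A♭4 = major sixth; A♭4→B♭4 = major second; B♭4→E♭5 = perfect fourth; E♭5→D♭6 = minor seventh.
The smallest is A♭4 to B♭4, a major second (2 semitones).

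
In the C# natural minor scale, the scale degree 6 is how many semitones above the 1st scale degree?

8

The scale is C# D# E F# G# A B.
C# up to A is a minor sixth — 8 semitones.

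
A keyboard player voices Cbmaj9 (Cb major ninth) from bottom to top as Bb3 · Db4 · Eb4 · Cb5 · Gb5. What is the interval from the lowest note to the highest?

minor thirteenth

The outer voices are Bb3 and Gb5.
Bb up to Gb is 20 semitones, a half step narrower than a major thirteenth, so the interval is minor.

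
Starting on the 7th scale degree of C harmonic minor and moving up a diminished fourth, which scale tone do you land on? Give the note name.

Eb

The scale is C D Eb F G Ab B.
The 7th scale degree is B; a diminished fourth above that is Eb — scale degree 3.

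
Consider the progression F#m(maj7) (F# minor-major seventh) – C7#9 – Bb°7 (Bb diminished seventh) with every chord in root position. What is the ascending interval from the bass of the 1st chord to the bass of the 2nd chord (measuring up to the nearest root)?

The roots are F# and C.
5 letter names make it a fifth; at 6 semitones (a half step narrower than perfect) the quality is diminished.

diminished fifth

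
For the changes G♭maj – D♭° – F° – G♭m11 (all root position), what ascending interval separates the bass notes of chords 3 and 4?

The roots are F and G♭.
From F to G♭: 1 semitone over a second = minor.

minor second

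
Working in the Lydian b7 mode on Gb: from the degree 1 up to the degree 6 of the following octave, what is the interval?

major 13th

The scale runs Gb Ab Bb C Db Eb Fb.
The degree 1 is Gb and the 6th degree (up an octave) is Eb.
From Gb to Eb is 21 semitones, exactly the major thirteenth.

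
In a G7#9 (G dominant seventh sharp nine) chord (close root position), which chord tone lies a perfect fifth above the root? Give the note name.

G7#9 (G dominant seventh sharp nine) is spelled G B D F A#.
The root is G. A perfect fifth above G is D.
D is the chord's 5th.

D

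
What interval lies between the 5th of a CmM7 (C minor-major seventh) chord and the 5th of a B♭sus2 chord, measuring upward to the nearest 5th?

minor seventh

CmM7 (C minor-major seventh) has G as its 5th, and B♭sus2 has F as its 5th.
From G to F: 10 semitones over a seventh = minor.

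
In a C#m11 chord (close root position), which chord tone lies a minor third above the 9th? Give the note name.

F#

C#m11 (C# minor eleventh): C#, E, G#, B, D#, F#.
The 9th is D#. A minor third above D# is F#.
F# is the chord's 11th.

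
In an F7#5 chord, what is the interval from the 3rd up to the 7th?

diminished fifth

F+7 (F augmented seventh): F A C♯ E♭.
So we need the interval from A up to E♭.
A up to E♭ is 6 semitones, a half step narrower than a perfect fifth, so the interval is diminished.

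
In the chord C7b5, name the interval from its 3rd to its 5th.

Spelling the chord: C, E, Gb, Bb.
So we need the interval from E up to Gb.
E up to Gb is 2 semitones, a whole step narrower than a major third, so the interval is diminished.

diminished 3rd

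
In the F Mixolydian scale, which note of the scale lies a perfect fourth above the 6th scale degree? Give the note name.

G

The scale is F G A Bb C D Eb.
The 6th scale degree is D; a perfect fourth above that is G — scale degree 2.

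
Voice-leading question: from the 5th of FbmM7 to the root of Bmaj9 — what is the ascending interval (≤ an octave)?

augmented seventh

The 5th of FbmM7 is Cb; the root of Bmaj9 is B.
From Cb to B: 12 semitones over a seventh = augmented.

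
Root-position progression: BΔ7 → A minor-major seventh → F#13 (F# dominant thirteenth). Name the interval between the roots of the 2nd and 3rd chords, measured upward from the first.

The roots are A and F#.
From A to F# is 9 semitones, exactly the major sixth.

major sixth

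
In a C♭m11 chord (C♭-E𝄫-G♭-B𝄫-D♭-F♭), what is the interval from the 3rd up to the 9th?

major 7th

That puts E𝄫 below D♭.
E𝄫 up to D♭ spans 7 letter names and 11 semitones — a major seventh.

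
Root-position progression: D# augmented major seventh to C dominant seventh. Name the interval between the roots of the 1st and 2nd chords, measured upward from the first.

The roots are D# and C.
D# up to C is 9 semitones, a whole step narrower than a major seventh, so the interval is diminished.

diminished 7th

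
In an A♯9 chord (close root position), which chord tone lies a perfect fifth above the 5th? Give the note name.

The chord tones of A♯9 (A♯ dominant ninth) are A♯–C𝄪–E♯–G♯–B♯.
The 5th is E♯. A perfect fifth above E♯ is B♯.
B♯ is the chord's 9th.

B#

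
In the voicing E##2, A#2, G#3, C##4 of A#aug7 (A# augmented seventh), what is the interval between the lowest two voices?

Those voices are E##2 and A#2.
E## up to A# is 4 semitones, a half step narrower than a perfect fourth, so the interval is diminished.

d4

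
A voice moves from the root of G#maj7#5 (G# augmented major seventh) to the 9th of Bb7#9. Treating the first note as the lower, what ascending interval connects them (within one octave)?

perfect fourth

G#maj7#5 (G# augmented major seventh) has G# as its root, and Bb7#9 has C# as its 9th.
G# up to C# spans 4 letter names and 5 semitones — a perfect fourth.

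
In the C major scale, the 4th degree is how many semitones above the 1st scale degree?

5

The scale is C D E F G A B.
C up to F is a perfect fourth — 5 semitones.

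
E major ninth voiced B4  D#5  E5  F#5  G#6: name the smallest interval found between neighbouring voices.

Adjacent intervals: B4→D#5 = major third; D#5→E5 = minor second; E5→F#5 = major second; F#5→G#6 = major ninth.
The smallest is D#5 to E5, a minor second (1 semitone).

minor second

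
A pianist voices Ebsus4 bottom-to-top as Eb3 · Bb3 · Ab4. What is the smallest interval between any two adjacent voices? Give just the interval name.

Adjacent intervals: Eb3→Bb3 = perfect fifth; Bb3→Ab4 = minor seventh.
The smallest is Eb3 to Bb3, a perfect fifth (7 semitones).

perfect 5th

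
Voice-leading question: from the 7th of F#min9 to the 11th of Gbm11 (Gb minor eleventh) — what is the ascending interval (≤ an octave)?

diminished sixth

The 7th of F#min9 is E; the 11th of Gbm11 (Gb minor eleventh) is Cb.
E up to Cb is 7 semitones, a whole step narrower than a major sixth, so the interval is diminished.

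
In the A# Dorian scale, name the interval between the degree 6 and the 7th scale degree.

m2

The scale runs A# B# C# D# E# F## G#.
The degree 6 is F## and the scale degree 7 is G#.
F## up to G# is 1 semitone, a half step narrower than a major second, so the interval is minor.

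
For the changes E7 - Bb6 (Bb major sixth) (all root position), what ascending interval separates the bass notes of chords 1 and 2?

The roots are E and Bb.
5 letter names make it a fifth; at 6 semitones (a half step narrower than perfect) the quality is diminished.

d5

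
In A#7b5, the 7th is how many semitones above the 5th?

4

A#7b5: A#, C##, E, G#.
E to G# is a major third: 4 semitones.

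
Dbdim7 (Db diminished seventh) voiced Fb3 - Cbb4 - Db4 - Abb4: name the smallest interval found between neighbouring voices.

augmented second

Adjacent intervals: Fb3→Cbb4 = diminished fifth; Cbb4→Db4 = augmented second; Db4→Abb4 = diminished fifth.
The smallest is Cbb4 to Db4, an augmented second (3 semitones).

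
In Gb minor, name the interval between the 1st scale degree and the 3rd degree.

The scale runs Gb Ab Bbb Cb Db Ebb Fb.
So we need the interval from Gb up to Bbb.
From Gb to Bbb: 3 semitones over a third = minor.

minor third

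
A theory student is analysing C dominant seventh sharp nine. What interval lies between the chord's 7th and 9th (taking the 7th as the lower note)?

The chord tones of C dominant seventh sharp nine are C–E–G–Bb–D#.
The 7th is Bb and the 9th is D#.
From Bb to D#: 5 semitones over a third = augmented.

augmented third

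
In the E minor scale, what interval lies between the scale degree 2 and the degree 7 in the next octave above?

minor thirteenth

E natural minor: E F# G A B C D.
The scale degree 2 is F# and the degree 7 (up an octave) is D.
13 letter names make it a thirteenth; at 20 semitones (a half step narrower than major) the quality is minor.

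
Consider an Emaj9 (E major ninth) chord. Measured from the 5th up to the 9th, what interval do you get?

E major ninth: E G♯ B D♯ F♯.
So we need the interval from B up to F♯.
From B to F♯ is 7 semitones, exactly the perfect fifth.

perfect fifth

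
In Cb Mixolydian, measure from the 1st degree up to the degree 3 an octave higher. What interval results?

Spelling Cb Mixolydian: Cb Db Eb Fb Gb Ab Bbb.
The 1st degree is Cb and the degree 3 (up an octave) is Eb.
Counting 10 letters and 16 half steps from Cb gives a major tenth.

major 10th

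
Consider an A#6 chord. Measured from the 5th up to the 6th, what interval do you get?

A#6 (A# major sixth): A#, C##, E#, F##.
So we need the interval from E# up to F##.
Counting 2 letters and 2 half steps from E# gives a major second.

major second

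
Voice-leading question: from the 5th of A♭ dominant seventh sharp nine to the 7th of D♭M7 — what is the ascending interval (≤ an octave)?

The 5th of A♭ dominant seventh sharp nine is E♭; the 7th of D♭M7 is C.
From E♭ to C is 9 semitones, exactly the major sixth.

major sixth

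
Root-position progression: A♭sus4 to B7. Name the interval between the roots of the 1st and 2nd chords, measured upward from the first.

The roots are A♭ and B.
A♭ up to B is 3 semitones, a half step wider than a major second, so the interval is augmented.

augmented 2nd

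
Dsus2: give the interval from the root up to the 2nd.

major second

Spelling the chord: D-E-A.
So we need the interval from D up to E.
Counting 2 letters and 2 half steps from D gives a major second.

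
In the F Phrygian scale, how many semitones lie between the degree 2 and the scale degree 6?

7

The scale is F Gb Ab Bb C Db Eb.
Gb up to Db is a perfect fifth — 7 semitones.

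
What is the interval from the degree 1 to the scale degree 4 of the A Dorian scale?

Spelling the A Dorian scale: A B C D E F# G.
That puts A below D.
A up to D spans 4 letter names and 5 semitones — a perfect fourth.

perfect fourth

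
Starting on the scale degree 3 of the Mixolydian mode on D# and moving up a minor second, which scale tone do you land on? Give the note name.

G#

The scale is D# E# F## G# A# B# C#.
The scale degree 3 is F##; a minor second above that is G# — scale degree 4.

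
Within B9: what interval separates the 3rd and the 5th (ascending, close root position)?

The chord tones of B9 (B dominant ninth) are B, D#, F#, A, C#.
3rd = D#; 5th = F#.
D# up to F# is 3 semitones, a half step narrower than a major third, so the interval is minor.

minor third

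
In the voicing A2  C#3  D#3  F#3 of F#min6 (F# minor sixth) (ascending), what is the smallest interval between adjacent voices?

Adjacent intervals: A2→C#3 = major third; C#3→D#3 = major second; D#3→F#3 = minor third.
The smallest is C#3 to D#3, a major second (2 semitones).

major second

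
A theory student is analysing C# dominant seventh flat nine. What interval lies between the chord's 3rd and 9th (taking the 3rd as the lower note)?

C#7b9 is spelled C#–E#–G#–B–D.
So we need the interval from E# up to D.
E# up to D is 9 semitones, a whole step narrower than a major seventh, so the interval is diminished.

diminished seventh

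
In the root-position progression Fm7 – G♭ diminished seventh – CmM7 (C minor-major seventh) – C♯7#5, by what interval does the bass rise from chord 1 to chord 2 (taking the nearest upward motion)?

The roots are F and G♭.
From F to G♭: 1 semitone over a second = minor.

m2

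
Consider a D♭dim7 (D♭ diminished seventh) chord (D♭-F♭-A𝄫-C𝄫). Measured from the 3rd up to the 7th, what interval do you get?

diminished fifth

3rd = F♭; 7th = C𝄫.
F♭ up to C𝄫 is 6 semitones, a half step narrower than a perfect fifth, so the interval is diminished.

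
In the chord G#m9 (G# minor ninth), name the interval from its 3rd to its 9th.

The chord tones of G# minor ninth are G#–B–D#–F#–A#.
So we need the interval from B up to A#.
From B to A# is 11 semitones, exactly the major seventh.

M7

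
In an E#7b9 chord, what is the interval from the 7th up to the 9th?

Spelling the chord: E#–G##–B#–D#–F#.
7th = D#; 9th = F#.
3 letter names make it a third; at 3 semitones (a half step narrower than major) the quality is minor.

minor 3rd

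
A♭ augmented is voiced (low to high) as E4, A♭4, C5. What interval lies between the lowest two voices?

diminished fourth

Those voices are E4 and A♭4.
From E to A♭: 4 semitones over a fourth = diminished.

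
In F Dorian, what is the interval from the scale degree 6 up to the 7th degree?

minor 2nd

F dorian: F G Ab Bb C D Eb.
The scale degree 6 is D and the scale degree 7 is Eb.
D up to Eb is 1 semitone, a half step narrower than a major second, so the interval is minor.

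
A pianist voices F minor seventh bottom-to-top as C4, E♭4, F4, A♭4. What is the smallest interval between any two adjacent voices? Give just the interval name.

M2

Adjacent intervals: C4→E♭4 = minor third; E♭4→F4 = major second; F4→A♭4 = minor third.
The smallest is E♭4 to F4, a major second (2 semitones).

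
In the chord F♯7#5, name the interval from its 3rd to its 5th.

major 3rd

The chord tones of F♯7#5 (F♯ augmented seventh) are F♯–A♯–C𝄪–E.
The 3rd is A♯ and the 5th is C𝄪.
A♯ up to C𝄪 spans 3 letter names and 4 semitones — a major third.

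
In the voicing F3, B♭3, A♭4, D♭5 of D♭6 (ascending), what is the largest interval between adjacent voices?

Adjacent intervals: F3→B♭3 = perfect fourth; B♭3→A♭4 = minor seventh; A♭4→D♭5 = perfect fourth.
The largest is B♭3 to A♭4, a minor seventh (10 semitones).

minor seventh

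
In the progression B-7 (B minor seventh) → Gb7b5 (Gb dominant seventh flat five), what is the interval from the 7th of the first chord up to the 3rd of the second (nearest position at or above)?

The 7th of B-7 (B minor seventh) is A; the 3rd of Gb7b5 (Gb dominant seventh flat five) is Bb.
From A to Bb: 1 semitone over a second = minor.

minor second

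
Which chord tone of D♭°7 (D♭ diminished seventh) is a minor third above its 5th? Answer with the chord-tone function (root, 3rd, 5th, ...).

7th

D♭dim7 is spelled D♭, F♭, A𝄫, C𝄫.
The 5th is A𝄫. A minor third above A𝄫 is C𝄫.
C𝄫 is the chord's 7th.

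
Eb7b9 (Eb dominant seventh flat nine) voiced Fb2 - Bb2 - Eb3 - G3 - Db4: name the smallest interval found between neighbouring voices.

Adjacent intervals: Fb2→Bb2 = augmented fourth; Bb2→Eb3 = perfect fourth; Eb3→G3 = major third; G3→Db4 = diminished fifth.
The smallest is Eb3 to G3, a major third (4 semitones).

M3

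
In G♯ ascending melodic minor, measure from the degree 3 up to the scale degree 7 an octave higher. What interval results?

augmented twelfth

Spelling G♯ ascending melodic minor: G♯ A♯ B C♯ D♯ E♯ F𝄪.
So we need the interval from B up to F𝄪.
12 letter names make it a twelfth; at 20 semitones (a half step wider than perfect) the quality is augmented.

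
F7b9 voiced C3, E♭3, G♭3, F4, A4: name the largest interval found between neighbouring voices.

Adjacent intervals: C3→E♭3 = minor third; E♭3→G♭3 = minor third; G♭3→F4 = major seventh; F4→A4 = major third.
The largest is G♭3 to F4, a major seventh (11 semitones).

major 7th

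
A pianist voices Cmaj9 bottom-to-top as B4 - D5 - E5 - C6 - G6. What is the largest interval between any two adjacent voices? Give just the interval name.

Adjacent intervals: B4→D5 = minor third; D5→E5 = major second; E5→C6 = minor sixth; C6→G6 = perfect fifth.
The largest is E5 to C6, a minor sixth (8 semitones).

minor sixth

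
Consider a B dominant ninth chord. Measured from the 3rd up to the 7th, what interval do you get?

B9 (B dominant ninth): B-D♯-F♯-A-C♯.
So we need the interval from D♯ up to A.
From D♯ to A: 6 semitones over a fifth = diminished.

diminished fifth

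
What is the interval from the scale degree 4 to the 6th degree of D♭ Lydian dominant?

D♭ lydian dominant: D♭ E♭ F G A♭ B♭ C♭.
That puts G below B♭.
From G to B♭: 3 semitones over a third = minor.

minor third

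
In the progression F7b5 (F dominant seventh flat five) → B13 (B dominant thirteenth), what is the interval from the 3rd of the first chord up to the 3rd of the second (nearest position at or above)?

augmented fourth

F7b5 (F dominant seventh flat five) has A as its 3rd, and B13 (B dominant thirteenth) has D# as its 3rd.
A up to D# is 6 semitones, a half step wider than a perfect fourth, so the interval is augmented.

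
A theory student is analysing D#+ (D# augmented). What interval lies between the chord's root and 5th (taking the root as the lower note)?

The chord tones of D#+ are D# F## A##.
The root is D# and the 5th is A##.
From D# to A##: 8 semitones over a fifth = augmented.

augmented fifth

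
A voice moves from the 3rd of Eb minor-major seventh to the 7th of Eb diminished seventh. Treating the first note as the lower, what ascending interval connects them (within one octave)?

The 3rd of Eb minor-major seventh is Gb; the 7th of Eb diminished seventh is Dbb.
5 letter names make it a fifth; at 6 semitones (a half step narrower than perfect) the quality is diminished.

diminished fifth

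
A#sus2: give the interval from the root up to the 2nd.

M2

A#sus2: A#–B#–E#.
So we need the interval from A# up to B#.
A# up to B# spans 2 letter names and 2 semitones — a major second.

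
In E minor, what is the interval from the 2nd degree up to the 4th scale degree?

minor third

The scale runs E F# G A B C D.
2nd degree = F#; scale degree 4 = A.
From F# to A: 3 semitones over a third = minor.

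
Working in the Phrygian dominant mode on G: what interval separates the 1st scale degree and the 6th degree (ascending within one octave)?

minor 6th

G phrygian dominant: G A♭ B C D E♭ F.
So we need the interval from G up to E♭.
From G to E♭: 8 semitones over a sixth = minor.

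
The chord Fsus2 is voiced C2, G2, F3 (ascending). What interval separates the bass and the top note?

The outer voices are C2 and F3.
From C to F is 17 semitones, exactly the perfect eleventh.

perfect eleventh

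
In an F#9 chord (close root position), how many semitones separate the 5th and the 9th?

7

The chord tones of F#9 are F# A# C# E G#.
C# to G# is a perfect fifth: 7 semitones.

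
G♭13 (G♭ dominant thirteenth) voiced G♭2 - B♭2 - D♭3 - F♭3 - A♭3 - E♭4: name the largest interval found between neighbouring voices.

Adjacent intervals: G♭2→B♭2 = major third; B♭2→D♭3 = minor third; D♭3→F♭3 = minor third; F♭3→A♭3 = major third; A♭3→E♭4 = perfect fifth.
The largest is A♭3 to E♭4, a perfect fifth (7 semitones).

perfect fifth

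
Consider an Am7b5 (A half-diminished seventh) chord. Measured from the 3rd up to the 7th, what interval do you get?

Aø7: A, C, E♭, G.
3rd = C; 7th = G.
Counting 5 letters and 7 half steps from C gives a perfect fifth.

perfect 5th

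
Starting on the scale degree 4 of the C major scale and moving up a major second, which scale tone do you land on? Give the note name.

The scale is C D E F G A B.
The scale degree 4 is F; a major second above that is G — scale degree 5.

G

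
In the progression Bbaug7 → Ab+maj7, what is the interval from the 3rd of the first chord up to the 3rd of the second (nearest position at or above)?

The 3rd of Bbaug7 is D; the 3rd of Ab+maj7 is C.
7 letter names make it a seventh; at 10 semitones (a half step narrower than major) the quality is minor.

minor seventh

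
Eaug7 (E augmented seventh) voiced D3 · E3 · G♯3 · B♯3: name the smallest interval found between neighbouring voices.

Adjacent intervals: D3→E3 = major second; E3→G♯3 = major third; G♯3→B♯3 = major third.
The smallest is D3 to E3, a major second (2 semitones).

major second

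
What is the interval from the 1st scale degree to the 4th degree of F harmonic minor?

Spelling F harmonic minor: F G Ab Bb C Db E.
The 1st scale degree is F and the 4th scale degree is Bb.
F up to Bb spans 4 letter names and 5 semitones — a perfect fourth.

perfect fourth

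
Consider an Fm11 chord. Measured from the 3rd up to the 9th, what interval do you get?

major 7th

Fm11 is spelled F–Ab–C–Eb–G–Bb.
The 3rd is Ab and the 9th is G.
Ab up to G spans 7 letter names and 11 semitones — a major seventh.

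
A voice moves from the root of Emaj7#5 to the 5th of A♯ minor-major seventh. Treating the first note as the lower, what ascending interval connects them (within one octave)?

Emaj7#5 has E as its root, and A♯ minor-major seventh has E♯ as its 5th.
From E to E♯: 1 semitone over a unison = augmented.

A1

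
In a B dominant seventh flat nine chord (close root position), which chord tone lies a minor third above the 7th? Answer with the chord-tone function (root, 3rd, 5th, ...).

9th

B7b9: B-D#-F#-A-C.
The 7th is A. A minor third above A is C.
C is the chord's 9th.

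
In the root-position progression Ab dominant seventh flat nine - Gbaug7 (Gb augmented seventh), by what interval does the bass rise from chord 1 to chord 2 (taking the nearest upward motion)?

The roots are Ab and Gb.
From Ab to Gb: 10 semitones over a seventh = minor.

minor 7th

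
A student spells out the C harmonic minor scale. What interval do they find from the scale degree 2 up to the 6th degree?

diminished 5th

C harmonic minor: C D E♭ F G A♭ B.
So we need the interval from D up to A♭.
D up to A♭ is 6 semitones, a half step narrower than a perfect fifth, so the interval is diminished.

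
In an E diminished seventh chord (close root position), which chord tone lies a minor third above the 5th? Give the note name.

Edim7 (E diminished seventh): E G Bb Db.
The 5th is Bb. A minor third above Bb is Db.
Db is the chord's 7th.

Db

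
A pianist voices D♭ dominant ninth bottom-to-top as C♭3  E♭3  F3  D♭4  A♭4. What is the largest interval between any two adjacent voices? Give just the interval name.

minor sixth

Adjacent intervals: C♭3→E♭3 = major third; E♭3→F3 = major second; F3→D♭4 = minor sixth; D♭4→A♭4 = perfect fifth.
The largest is F3 to D♭4, a minor sixth (8 semitones).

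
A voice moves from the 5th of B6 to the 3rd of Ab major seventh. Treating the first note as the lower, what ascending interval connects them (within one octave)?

diminished 5th

B6 has F# as its 5th, and Ab major seventh has C as its 3rd.
From F# to C: 6 semitones over a fifth = diminished.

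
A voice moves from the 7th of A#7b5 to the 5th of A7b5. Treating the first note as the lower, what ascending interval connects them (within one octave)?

diminished sixth

A#7b5 has G# as its 7th, and A7b5 has Eb as its 5th.
From G# to Eb: 7 semitones over a sixth = diminished.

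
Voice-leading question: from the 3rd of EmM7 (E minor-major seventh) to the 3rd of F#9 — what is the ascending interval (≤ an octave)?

A2

EmM7 (E minor-major seventh) has G as its 3rd, and F#9 has A# as its 3rd.
G up to A# is 3 semitones, a half step wider than a major second, so the interval is augmented.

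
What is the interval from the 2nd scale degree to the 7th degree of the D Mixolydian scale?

minor 6th

Spelling the D Mixolydian scale: D E F# G A B C.
2nd scale degree = E; 7th degree = C.
E up to C is 8 semitones, a half step narrower than a major sixth, so the interval is minor.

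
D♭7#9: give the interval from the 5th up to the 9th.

augmented fifth

Spelling the chord: D♭–F–A♭–C♭–E.
So we need the interval from A♭ up to E.
From A♭ to E: 8 semitones over a fifth = augmented.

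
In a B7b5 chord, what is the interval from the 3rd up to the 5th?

diminished third

The chord tones of B7b5 (B dominant seventh flat five) are B–D♯–F–A.
So we need the interval from D♯ up to F.
D♯ up to F is 2 semitones, a whole step narrower than a major third, so the interval is diminished.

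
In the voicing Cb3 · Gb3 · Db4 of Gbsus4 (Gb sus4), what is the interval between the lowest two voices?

perfect 5th

Those voices are Cb3 and Gb3.
Counting 5 letters and 7 half steps from Cb gives a perfect fifth.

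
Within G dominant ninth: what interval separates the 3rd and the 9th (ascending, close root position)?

minor seventh

G9: G, B, D, F, A.
3rd = B; 9th = A.
7 letter names make it a seventh; at 10 semitones (a half step narrower than major) the quality is minor.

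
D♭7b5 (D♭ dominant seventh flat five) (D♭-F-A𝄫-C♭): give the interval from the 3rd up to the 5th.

diminished third

3rd = F; 5th = A𝄫.
3 letter names make it a third; at 2 semitones (a whole step narrower than major) the quality is diminished.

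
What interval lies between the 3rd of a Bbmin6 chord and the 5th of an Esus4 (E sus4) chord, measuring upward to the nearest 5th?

A6

The 3rd of Bbmin6 is Db; the 5th of Esus4 (E sus4) is B.
Db up to B is 10 semitones, a half step wider than a major sixth, so the interval is augmented.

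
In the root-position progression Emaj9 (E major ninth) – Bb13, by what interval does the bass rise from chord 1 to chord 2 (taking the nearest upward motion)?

d5

The roots are E and Bb.
E up to Bb is 6 semitones, a half step narrower than a perfect fifth, so the interval is diminished.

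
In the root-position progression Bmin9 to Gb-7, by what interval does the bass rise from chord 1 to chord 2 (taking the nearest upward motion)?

diminished sixth

The roots are B and Gb.
From B to Gb: 7 semitones over a sixth = diminished.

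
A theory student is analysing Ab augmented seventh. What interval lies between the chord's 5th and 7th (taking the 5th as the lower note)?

d3

The chord tones of Ab7#5 are Ab C E Gb.
That puts E below Gb.
From E to Gb: 2 semitones over a third = diminished.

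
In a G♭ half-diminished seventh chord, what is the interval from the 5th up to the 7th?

major third

Spelling the chord: G♭ B𝄫 D𝄫 F♭.
The 5th is D𝄫 and the 7th is F♭.
From D𝄫 to F♭ is 4 semitones, exactly the major third.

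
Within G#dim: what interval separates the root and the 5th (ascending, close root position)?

The chord tones of G#dim are G#–B–D.
So we need the interval from G# up to D.
5 letter names make it a fifth; at 6 semitones (a half step narrower than perfect) the quality is diminished.

diminished fifth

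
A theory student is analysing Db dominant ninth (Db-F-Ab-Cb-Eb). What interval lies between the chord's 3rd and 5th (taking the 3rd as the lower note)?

m3

The 3rd is F and the 5th is Ab.
From F to Ab: 3 semitones over a third = minor.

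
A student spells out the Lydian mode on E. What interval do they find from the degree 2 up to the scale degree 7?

M6

E lydian: E F♯ G♯ A♯ B C♯ D♯.
So we need the interval from F♯ up to D♯.
Counting 6 letters and 9 half steps from F♯ gives a major sixth.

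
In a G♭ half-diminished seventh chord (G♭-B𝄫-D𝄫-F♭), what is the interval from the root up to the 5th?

diminished fifth

So we need the interval from G♭ up to D𝄫.
5 letter names make it a fifth; at 6 semitones (a half step narrower than perfect) the quality is diminished.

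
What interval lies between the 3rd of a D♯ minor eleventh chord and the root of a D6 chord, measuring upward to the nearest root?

minor sixth

The 3rd of D♯ minor eleventh is F♯; the root of D6 is D.
From F♯ to D: 8 semitones over a sixth = minor.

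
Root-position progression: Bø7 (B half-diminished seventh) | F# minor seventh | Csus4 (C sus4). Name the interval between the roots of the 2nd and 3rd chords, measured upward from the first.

diminished fifth

The roots are F# and C.
F# up to C is 6 semitones, a half step narrower than a perfect fifth, so the interval is diminished.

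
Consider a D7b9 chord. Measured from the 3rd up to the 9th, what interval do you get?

diminished 7th

D7b9 (D dominant seventh flat nine): D F# A C Eb.
The 3rd is F# and the 9th is Eb.
From F# to Eb: 9 semitones over a seventh = diminished.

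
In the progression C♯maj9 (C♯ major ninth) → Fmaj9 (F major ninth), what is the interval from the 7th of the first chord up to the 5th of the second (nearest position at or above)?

diminished second

C♯maj9 (C♯ major ninth) has B♯ as its 7th, and Fmaj9 (F major ninth) has C as its 5th.
B♯ up to C is 0 semitones, a whole step narrower than a major second, so the interval is diminished.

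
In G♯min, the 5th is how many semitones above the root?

G♯min is spelled G♯ B D♯.
G♯ to D♯ is a perfect fifth: 7 semitones.

7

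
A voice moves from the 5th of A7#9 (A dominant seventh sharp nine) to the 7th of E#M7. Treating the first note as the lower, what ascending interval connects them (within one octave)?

The 5th of A7#9 (A dominant seventh sharp nine) is E; the 7th of E#M7 is D##.
E up to D## is 12 semitones, a half step wider than a major seventh, so the interval is augmented.

augmented seventh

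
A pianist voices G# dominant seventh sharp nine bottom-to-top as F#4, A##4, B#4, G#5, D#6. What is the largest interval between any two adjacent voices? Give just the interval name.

Adjacent intervals: F#4→A##4 = augmented third; A##4→B#4 = minor second; B#4→G#5 = minor sixth; G#5→D#6 = perfect fifth.
The largest is B#4 to G#5, a minor sixth (8 semitones).

m6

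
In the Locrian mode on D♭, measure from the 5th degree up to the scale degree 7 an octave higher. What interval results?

D♭ locrian: D♭ E𝄫 F♭ G♭ A𝄫 B𝄫 C♭.
So we need the interval from A𝄫 up to C♭.
A𝄫 up to C♭ spans 10 letter names and 16 semitones — a major tenth.

major tenth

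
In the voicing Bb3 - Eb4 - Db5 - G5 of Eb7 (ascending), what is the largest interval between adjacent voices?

minor seventh

Adjacent intervals: Bb3→Eb4 = perfect fourth; Eb4→Db5 = minor seventh; Db5→G5 = augmented fourth.
The largest is Eb4 to Db5, a minor seventh (10 semitones).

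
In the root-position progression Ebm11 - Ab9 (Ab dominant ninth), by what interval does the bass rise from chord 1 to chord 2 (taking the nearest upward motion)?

P4

The roots are Eb and Ab.
Eb up to Ab spans 4 letter names and 5 semitones — a perfect fourth.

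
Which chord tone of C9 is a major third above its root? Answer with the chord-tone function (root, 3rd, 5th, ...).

The chord tones of C9 (C dominant ninth) are C–E–G–B♭–D.
The root is C. A major third above C is E.
E is the chord's 3rd.

3rd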